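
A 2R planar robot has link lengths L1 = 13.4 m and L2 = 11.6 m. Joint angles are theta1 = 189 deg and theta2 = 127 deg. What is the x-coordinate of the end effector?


Convert angles to radians: theta1 = 3.2987, theta2 = 2.2166
x = L1*cos(theta1) + L2*cos(theta1+theta2)
x = -13.235 + 8.3443
x = -4.8907


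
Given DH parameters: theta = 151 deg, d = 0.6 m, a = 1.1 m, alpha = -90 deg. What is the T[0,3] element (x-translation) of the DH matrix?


T[0,3] = a * cos(theta)
= 1.1 * cos(151 deg)
= 1.1 * -0.8746
= -0.9621


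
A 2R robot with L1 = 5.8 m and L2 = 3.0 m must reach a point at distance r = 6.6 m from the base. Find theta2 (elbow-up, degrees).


cos(theta2) = (r^2 - L1^2 - L2^2) / (2*L1*L2)
cos(theta2) = (43.56 - 33.64 - 9.0) / 34.8
cos(theta2) = 0.026437
theta2 = 88.4851 degrees


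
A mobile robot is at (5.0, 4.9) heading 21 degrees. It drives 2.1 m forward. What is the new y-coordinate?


y_new = y0 + d*sin(theta)
= 4.9 + 2.1*sin(21)
= 4.9 + 0.7526
= 5.6526


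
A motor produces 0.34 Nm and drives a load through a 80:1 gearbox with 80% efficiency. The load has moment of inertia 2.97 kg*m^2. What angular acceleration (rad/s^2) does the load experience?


tau_out = tau_motor * N * eta
= 0.34 * 80 * 0.8 = 21.76 Nm
alpha = tau_out / I = 21.76 / 2.97
= 7.3266 rad/s^2


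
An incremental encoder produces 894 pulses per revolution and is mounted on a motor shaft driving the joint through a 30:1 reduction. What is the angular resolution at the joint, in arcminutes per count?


counts per rev = 894
effective counts at joint = 894 * 30 = 26820
resolution = 360*60 / 26820
= 0.8054 arcmin/count


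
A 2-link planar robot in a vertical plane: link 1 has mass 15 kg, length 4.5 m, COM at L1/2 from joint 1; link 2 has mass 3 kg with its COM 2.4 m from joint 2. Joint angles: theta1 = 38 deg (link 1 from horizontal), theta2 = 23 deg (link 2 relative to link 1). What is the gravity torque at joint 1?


Horizontal distance from joint 1 to link-1 COM:
  x_c1 = (L1/2)*cos(t1) = 2.25 * 0.788 = 1.773 m
Horizontal distance from joint 1 to link-2 COM:
  x_c2 = L1*cos(t1) + Lc2*cos(t1+t2)
       = 4.5*0.788 + 2.4*0.4848 = 4.7096 m
tau1 = m1*g*x_c1 + m2*g*x_c2
     = 15*9.81*1.773 + 3*9.81*4.7096
     = 260.9005 + 138.6033
     = 399.5038 Nm


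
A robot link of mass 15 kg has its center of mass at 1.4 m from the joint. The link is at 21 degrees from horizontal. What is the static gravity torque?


tau = m*g*L*cos(angle)
= 15 * 9.81 * 1.4 * cos(21 deg)
= 15 * 9.81 * 1.4 * 0.9336
= 192.3269 Nm


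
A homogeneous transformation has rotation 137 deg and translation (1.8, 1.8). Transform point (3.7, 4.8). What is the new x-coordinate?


x' = cos(theta)*px - sin(theta)*py + tx
= -0.7314*3.7 - 0.682*4.8 + 1.8
= -4.1796


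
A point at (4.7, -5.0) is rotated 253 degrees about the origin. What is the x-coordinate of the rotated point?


x' = x*cos(theta) - y*sin(theta)
cos(253 deg) = -0.2924, sin(253 deg) = -0.9563
x' = 4.7 * -0.2924 - -5.0 * -0.9563
= -1.3741 - 4.7815
= -6.1557


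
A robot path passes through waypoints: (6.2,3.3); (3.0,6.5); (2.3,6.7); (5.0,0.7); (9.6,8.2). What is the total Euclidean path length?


Segment lengths:
  seg1 = sqrt((-3.2)^2 + (3.2)^2) = 4.5255
  seg2 = sqrt((-0.7)^2 + (0.2)^2) = 0.728
  seg3 = sqrt((2.7)^2 + (-6.0)^2) = 6.5795
  seg4 = sqrt((4.6)^2 + (7.5)^2) = 8.7983
Total = 20.6313


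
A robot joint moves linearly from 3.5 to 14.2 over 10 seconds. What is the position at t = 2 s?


s = t/T = 2/10 = 0.2
p(t) = p0 + (pf-p0)*s
= 3.5 + (14.2 - 3.5) * 0.2
= 5.64


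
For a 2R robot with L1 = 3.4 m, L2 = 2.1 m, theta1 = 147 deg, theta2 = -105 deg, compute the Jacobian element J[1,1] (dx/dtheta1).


J[1,1] = -L1*sin(t1) - L2*sin(t1+t2)
= -3.4*sin(147) - 2.1*sin(42)
= -3.2569


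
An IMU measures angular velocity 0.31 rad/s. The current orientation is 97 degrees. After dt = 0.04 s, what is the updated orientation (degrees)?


delta_theta = w * dt = 0.31 * 0.04 = 0.0124 rad
= 0.7105 deg
theta_new = 97 + 0.7105 = 97.7105 deg


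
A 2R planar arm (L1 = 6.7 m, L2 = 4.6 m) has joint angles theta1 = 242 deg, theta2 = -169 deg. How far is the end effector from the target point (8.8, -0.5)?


End effector via forward kinematics:
x = L1*cos(t1) + L2*cos(t1+t2) = -1.8005
y = L1*sin(t1) + L2*sin(t1+t2) = -1.5167
Distance to target:
d = sqrt((8.8 - -1.8005)^2 + (-0.5 - -1.5167)^2)
= sqrt(112.3717 + 1.0338)
= 10.6492 m


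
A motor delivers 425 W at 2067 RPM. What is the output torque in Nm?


omega = 2067 * 2*pi/60 = 216.4557 rad/s
tau = P / omega = 425 / 216.4557
= 1.9634 Nm


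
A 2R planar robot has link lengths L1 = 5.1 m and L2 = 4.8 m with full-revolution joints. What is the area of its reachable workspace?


r_max = L1 + L2 = 9.9 m
r_min = |L1 - L2| = 0.3 m
Area = pi*(r_max^2 - r_min^2)
= pi*(98.01 - 0.09)
= pi * 97.92
= 307.6248 m^2


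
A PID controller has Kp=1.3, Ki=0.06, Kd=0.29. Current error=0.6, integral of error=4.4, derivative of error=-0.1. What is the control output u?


u = Kp*e + Ki*int(e) + Kd*de/dt
= 1.3*0.6 + 0.06*4.4 + 0.29*(-0.1)
= 0.78 + 0.264 + -0.029
= 1.015


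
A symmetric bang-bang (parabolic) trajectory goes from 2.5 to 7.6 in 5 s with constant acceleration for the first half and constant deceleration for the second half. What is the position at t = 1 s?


Symmetric rest-to-rest: each phase covers (pf-p0)/2 in time T/2. 0.5*a*(T/2)^2 = (pf-p0)/2 => a = 4*(pf-p0)/T^2
a = 4*(7.6-2.5)/5^2 = 0.816
t = 1 is in the acceleration phase (t <= T/2).
p = p0 + 0.5*a*t^2 = 2.5 + 0.5*0.816*1^2
= 2.908


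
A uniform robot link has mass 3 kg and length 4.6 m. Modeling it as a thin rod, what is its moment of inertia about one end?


I = (1/3) * m * L^2
= (1/3) * 3 * 4.6^2
= 0.333333 * 3 * 21.16
= 21.16 kg*m^2


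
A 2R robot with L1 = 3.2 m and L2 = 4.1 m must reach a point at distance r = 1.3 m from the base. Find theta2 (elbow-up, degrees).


cos(theta2) = (r^2 - L1^2 - L2^2) / (2*L1*L2)
cos(theta2) = (1.69 - 10.24 - 16.81) / 26.24
cos(theta2) = -0.966463
theta2 = 165.1195 degrees


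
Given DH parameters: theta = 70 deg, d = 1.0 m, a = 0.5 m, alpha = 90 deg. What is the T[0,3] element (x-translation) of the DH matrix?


T[0,3] = a * cos(theta)
= 0.5 * cos(70 deg)
= 0.5 * 0.342
= 0.171


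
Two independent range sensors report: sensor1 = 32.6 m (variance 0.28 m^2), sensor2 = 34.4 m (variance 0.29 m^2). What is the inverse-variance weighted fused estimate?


w1 = (1/var1) / (1/var1 + 1/var2)
   = 3.5714 / (3.5714 + 3.4483) = 0.5088
w2 = 1 - w1 = 0.4912
fused = w1*s1 + w2*s2 = 16.586 + 16.8982
= 33.4842 m


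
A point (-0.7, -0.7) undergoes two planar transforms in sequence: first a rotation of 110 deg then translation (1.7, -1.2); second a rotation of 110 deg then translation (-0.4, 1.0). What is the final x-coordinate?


After transform 1:
x1 = cos(110)*-0.7 - sin(110)*-0.7 + 1.7 = 2.5972
y1 = sin(110)*-0.7 + cos(110)*-0.7 + -1.2 = -1.6184
After transform 2:
x2 = cos(110)*2.5972 - sin(110)*-1.6184 + -0.4
= 0.2325


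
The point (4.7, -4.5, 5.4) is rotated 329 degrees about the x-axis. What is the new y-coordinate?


Rotation about x-axis: y' = y*cos(theta) - z*sin(theta)
= -4.5 * 0.8572 - 5.4 * -0.515
= -1.076


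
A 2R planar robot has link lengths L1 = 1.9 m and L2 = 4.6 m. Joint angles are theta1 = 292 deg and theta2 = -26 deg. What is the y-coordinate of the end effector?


Convert angles to radians: theta1 = 5.0964, theta2 = -0.4538
y = L1*sin(theta1) + L2*sin(theta1+theta2)
y = -1.7616 + -4.5888
y = -6.3504


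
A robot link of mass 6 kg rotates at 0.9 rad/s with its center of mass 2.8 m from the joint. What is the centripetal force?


F = m * omega^2 * r
= 6 * 0.9^2 * 2.8
= 6 * 0.81 * 2.8
= 13.608 N


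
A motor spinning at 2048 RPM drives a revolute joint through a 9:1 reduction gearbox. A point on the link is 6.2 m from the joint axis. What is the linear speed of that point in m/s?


omega_motor = 2048 * 2*pi/60 = 214.4661 rad/s
omega_joint = omega_motor / 9 = 23.8296 rad/s
v = omega_joint * r = 23.8296 * 6.2
= 147.7433 m/s


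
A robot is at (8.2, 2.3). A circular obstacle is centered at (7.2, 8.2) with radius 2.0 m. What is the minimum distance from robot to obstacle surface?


center_dist = sqrt((8.2-7.2)^2 + (2.3-8.2)^2)
= sqrt(1.0 + 34.81)
= 5.9841
min_dist = center_dist - radius = 5.9841 - 2.0 = 3.9841 m


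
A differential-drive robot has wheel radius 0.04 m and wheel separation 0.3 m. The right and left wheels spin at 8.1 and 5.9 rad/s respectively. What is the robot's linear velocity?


vR = r*wR = 0.04*8.1 = 0.324 m/s
vL = r*wL = 0.04*5.9 = 0.236 m/s
v = (vR+vL)/2 = 0.28 m/s
omega = (vR-vL)/L = 0.2933 rad/s
linear velocity = 0.28 m/s


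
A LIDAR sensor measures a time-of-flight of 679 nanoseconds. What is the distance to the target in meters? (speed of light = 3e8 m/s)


tof = 679 ns = 6.79e-07 s
dist = c * tof / 2
= 3e8 * 6.79e-07 / 2
= 101.85 m


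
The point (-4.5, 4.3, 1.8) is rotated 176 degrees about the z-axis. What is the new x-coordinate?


Rotation about z-axis: x' = x*cos(theta) - y*sin(theta)
= -4.5 * -0.9976 - 4.3 * 0.0698
= 4.1891


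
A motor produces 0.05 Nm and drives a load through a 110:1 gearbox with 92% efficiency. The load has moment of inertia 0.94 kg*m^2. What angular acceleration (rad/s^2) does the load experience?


tau_out = tau_motor * N * eta
= 0.05 * 110 * 0.92 = 5.06 Nm
alpha = tau_out / I = 5.06 / 0.94
= 5.383 rad/s^2


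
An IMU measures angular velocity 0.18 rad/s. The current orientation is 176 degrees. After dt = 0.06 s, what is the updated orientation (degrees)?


delta_theta = w * dt = 0.18 * 0.06 = 0.0108 rad
= 0.6188 deg
theta_new = 176 + 0.6188 = 176.6188 deg


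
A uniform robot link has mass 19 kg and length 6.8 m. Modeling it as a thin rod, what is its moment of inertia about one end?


I = (1/3) * m * L^2
= (1/3) * 19 * 6.8^2
= 0.333333 * 19 * 46.24
= 292.8533 kg*m^2


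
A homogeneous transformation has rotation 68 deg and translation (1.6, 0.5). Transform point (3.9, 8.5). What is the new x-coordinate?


x' = cos(theta)*px - sin(theta)*py + tx
= 0.3746*3.9 - 0.9272*8.5 + 1.6
= -4.8201


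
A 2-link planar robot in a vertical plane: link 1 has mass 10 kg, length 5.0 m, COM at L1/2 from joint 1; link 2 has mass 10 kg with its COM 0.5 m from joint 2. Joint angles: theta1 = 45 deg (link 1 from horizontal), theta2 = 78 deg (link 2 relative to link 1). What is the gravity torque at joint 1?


Horizontal distance from joint 1 to link-1 COM:
  x_c1 = (L1/2)*cos(t1) = 2.5 * 0.7071 = 1.7678 m
Horizontal distance from joint 1 to link-2 COM:
  x_c2 = L1*cos(t1) + Lc2*cos(t1+t2)
       = 5.0*0.7071 + 0.5*-0.5446 = 3.2632 m
tau1 = m1*g*x_c1 + m2*g*x_c2
     = 10*9.81*1.7678 + 10*9.81*3.2632
     = 173.4179 + 320.1213
     = 493.5393 Nm


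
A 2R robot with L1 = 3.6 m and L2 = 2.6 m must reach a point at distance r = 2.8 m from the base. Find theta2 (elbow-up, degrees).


cos(theta2) = (r^2 - L1^2 - L2^2) / (2*L1*L2)
cos(theta2) = (7.84 - 12.96 - 6.76) / 18.72
cos(theta2) = -0.634615
theta2 = 129.3915 degrees


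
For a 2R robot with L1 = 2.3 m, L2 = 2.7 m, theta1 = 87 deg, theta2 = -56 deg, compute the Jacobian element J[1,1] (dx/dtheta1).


J[1,1] = -L1*sin(t1) - L2*sin(t1+t2)
= -2.3*sin(87) - 2.7*sin(31)
= -3.6875


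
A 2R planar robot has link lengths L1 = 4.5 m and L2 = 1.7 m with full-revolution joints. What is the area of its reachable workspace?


r_max = L1 + L2 = 6.2 m
r_min = |L1 - L2| = 2.8 m
Area = pi*(r_max^2 - r_min^2)
= pi*(38.44 - 7.84)
= pi * 30.6
= 96.1327 m^2


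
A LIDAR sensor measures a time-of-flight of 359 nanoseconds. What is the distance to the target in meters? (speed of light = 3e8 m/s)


tof = 359 ns = 3.59e-07 s
dist = c * tof / 2
= 3e8 * 3.59e-07 / 2
= 53.85 m


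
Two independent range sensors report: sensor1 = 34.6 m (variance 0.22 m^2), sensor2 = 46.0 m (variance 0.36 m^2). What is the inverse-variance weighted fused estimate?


w1 = (1/var1) / (1/var1 + 1/var2)
   = 4.5455 / (4.5455 + 2.7778) = 0.6207
w2 = 1 - w1 = 0.3793
fused = w1*s1 + w2*s2 = 21.4759 + 17.4483
= 38.9241 m


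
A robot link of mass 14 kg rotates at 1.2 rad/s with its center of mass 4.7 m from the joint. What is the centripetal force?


F = m * omega^2 * r
= 14 * 1.2^2 * 4.7
= 14 * 1.44 * 4.7
= 94.752 N


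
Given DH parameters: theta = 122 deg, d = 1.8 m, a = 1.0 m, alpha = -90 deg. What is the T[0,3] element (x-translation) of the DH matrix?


T[0,3] = a * cos(theta)
= 1.0 * cos(122 deg)
= 1.0 * -0.5299
= -0.5299


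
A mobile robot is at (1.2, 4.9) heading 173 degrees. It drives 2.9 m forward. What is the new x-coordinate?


x_new = x0 + d*cos(theta)
= 1.2 + 2.9*cos(173)
= 1.2 + -2.8784
= -1.6784


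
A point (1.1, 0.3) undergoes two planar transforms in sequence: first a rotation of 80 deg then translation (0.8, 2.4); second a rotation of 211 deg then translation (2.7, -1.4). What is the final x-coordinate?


After transform 1:
x1 = cos(80)*1.1 - sin(80)*0.3 + 0.8 = 0.6956
y1 = sin(80)*1.1 + cos(80)*0.3 + 2.4 = 3.5354
After transform 2:
x2 = cos(211)*0.6956 - sin(211)*3.5354 + 2.7
= 3.9246


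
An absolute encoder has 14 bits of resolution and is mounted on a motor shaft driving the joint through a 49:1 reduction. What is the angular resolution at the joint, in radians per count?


counts = 2^14 = 16384
effective counts at joint = 16384 * 49 = 802816
resolution = 2*pi / 802816
= 7.8264e-06 rad/count


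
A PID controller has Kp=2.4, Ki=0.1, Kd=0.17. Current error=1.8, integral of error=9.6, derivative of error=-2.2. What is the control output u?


u = Kp*e + Ki*int(e) + Kd*de/dt
= 2.4*1.8 + 0.1*9.6 + 0.17*(-2.2)
= 4.32 + 0.96 + -0.374
= 4.906


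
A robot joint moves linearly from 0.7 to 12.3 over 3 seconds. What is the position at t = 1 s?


s = t/T = 1/3 = 0.3333
p(t) = p0 + (pf-p0)*s
= 0.7 + (12.3 - 0.7) * 0.3333
= 4.5667


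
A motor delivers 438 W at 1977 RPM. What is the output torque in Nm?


omega = 1977 * 2*pi/60 = 207.031 rad/s
tau = P / omega = 438 / 207.031
= 2.1156 Nm


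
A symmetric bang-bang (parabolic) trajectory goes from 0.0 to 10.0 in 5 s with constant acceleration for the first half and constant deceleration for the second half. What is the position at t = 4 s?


Symmetric rest-to-rest: each phase covers (pf-p0)/2 in time T/2. 0.5*a*(T/2)^2 = (pf-p0)/2 => a = 4*(pf-p0)/T^2
a = 4*(10.0-0.0)/5^2 = 1.6
t = 4 is in the deceleration phase (t > T/2).
p = pf - 0.5*a*(T-t)^2 = 10.0 - 0.5*1.6*1^2
= 9.2


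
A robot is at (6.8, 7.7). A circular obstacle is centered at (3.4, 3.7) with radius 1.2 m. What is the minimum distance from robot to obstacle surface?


center_dist = sqrt((6.8-3.4)^2 + (7.7-3.7)^2)
= sqrt(11.56 + 16.0)
= 5.2498
min_dist = center_dist - radius = 5.2498 - 1.2 = 4.0498 m


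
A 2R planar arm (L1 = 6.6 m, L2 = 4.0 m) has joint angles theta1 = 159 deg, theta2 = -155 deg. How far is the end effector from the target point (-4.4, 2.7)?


End effector via forward kinematics:
x = L1*cos(t1) + L2*cos(t1+t2) = -2.1714
y = L1*sin(t1) + L2*sin(t1+t2) = 2.6443
Distance to target:
d = sqrt((-4.4 - -2.1714)^2 + (2.7 - 2.6443)^2)
= sqrt(4.9668 + 0.0031)
= 2.2293 m


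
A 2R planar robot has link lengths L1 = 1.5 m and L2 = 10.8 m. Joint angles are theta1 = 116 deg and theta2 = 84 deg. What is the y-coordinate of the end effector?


Convert angles to radians: theta1 = 2.0246, theta2 = 1.4661
y = L1*sin(theta1) + L2*sin(theta1+theta2)
y = 1.3482 + -3.6938
y = -2.3456


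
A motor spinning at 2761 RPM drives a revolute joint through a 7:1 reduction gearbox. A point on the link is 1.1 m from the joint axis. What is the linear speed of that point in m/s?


omega_motor = 2761 * 2*pi/60 = 289.1312 rad/s
omega_joint = omega_motor / 7 = 41.3045 rad/s
v = omega_joint * r = 41.3045 * 1.1
= 45.4349 m/s


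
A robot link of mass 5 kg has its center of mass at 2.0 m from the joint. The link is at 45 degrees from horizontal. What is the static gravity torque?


tau = m*g*L*cos(angle)
= 5 * 9.81 * 2.0 * cos(45 deg)
= 5 * 9.81 * 2.0 * 0.7071
= 69.3672 Nm


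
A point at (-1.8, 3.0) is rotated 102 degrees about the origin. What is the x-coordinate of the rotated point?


x' = x*cos(theta) - y*sin(theta)
cos(102 deg) = -0.2079, sin(102 deg) = 0.9781
x' = -1.8 * -0.2079 - 3.0 * 0.9781
= 0.3742 - 2.9344
= -2.5602


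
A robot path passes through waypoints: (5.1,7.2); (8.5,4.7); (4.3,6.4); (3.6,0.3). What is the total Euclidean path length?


Segment lengths:
  seg1 = sqrt((3.4)^2 + (-2.5)^2) = 4.2202
  seg2 = sqrt((-4.2)^2 + (1.7)^2) = 4.531
  seg3 = sqrt((-0.7)^2 + (-6.1)^2) = 6.14
Total = 14.8912


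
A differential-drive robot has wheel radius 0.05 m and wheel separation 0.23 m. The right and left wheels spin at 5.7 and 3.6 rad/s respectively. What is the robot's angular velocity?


vR = r*wR = 0.05*5.7 = 0.285 m/s
vL = r*wL = 0.05*3.6 = 0.18 m/s
v = (vR+vL)/2 = 0.2325 m/s
omega = (vR-vL)/L = 0.4565 rad/s
angular velocity = 0.4565 rad/s


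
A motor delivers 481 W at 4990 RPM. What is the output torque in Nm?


omega = 4990 * 2*pi/60 = 522.5516 rad/s
tau = P / omega = 481 / 522.5516
= 0.9205 Nm


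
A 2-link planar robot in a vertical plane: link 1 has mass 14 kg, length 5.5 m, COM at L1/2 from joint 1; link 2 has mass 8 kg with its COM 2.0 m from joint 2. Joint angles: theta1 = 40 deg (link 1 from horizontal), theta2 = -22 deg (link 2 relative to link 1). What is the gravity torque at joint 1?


Horizontal distance from joint 1 to link-1 COM:
  x_c1 = (L1/2)*cos(t1) = 2.75 * 0.766 = 2.1066 m
Horizontal distance from joint 1 to link-2 COM:
  x_c2 = L1*cos(t1) + Lc2*cos(t1+t2)
       = 5.5*0.766 + 2.0*0.9511 = 6.1154 m
tau1 = m1*g*x_c1 + m2*g*x_c2
     = 14*9.81*2.1066 + 8*9.81*6.1154
     = 289.3235 + 479.9333
     = 769.2567 Nm


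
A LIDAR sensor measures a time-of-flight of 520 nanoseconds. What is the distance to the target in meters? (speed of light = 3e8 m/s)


tof = 520 ns = 5.2e-07 s
dist = c * tof / 2
= 3e8 * 5.2e-07 / 2
= 78.0 m


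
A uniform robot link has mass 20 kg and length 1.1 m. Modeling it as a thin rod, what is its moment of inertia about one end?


I = (1/3) * m * L^2
= (1/3) * 20 * 1.1^2
= 0.333333 * 20 * 1.21
= 8.0667 kg*m^2


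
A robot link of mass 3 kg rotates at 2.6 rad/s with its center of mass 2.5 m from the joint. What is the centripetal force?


F = m * omega^2 * r
= 3 * 2.6^2 * 2.5
= 3 * 6.76 * 2.5
= 50.7 N


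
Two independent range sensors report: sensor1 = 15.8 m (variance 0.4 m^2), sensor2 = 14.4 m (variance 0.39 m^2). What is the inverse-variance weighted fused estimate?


w1 = (1/var1) / (1/var1 + 1/var2)
   = 2.5 / (2.5 + 2.5641) = 0.4937
w2 = 1 - w1 = 0.5063
fused = w1*s1 + w2*s2 = 7.8 + 7.2911
= 15.0911 m


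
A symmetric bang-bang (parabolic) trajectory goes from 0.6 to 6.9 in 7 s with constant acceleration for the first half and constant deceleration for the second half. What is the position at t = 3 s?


Symmetric rest-to-rest: each phase covers (pf-p0)/2 in time T/2. 0.5*a*(T/2)^2 = (pf-p0)/2 => a = 4*(pf-p0)/T^2
a = 4*(6.9-0.6)/7^2 = 0.5143
t = 3 is in the acceleration phase (t <= T/2).
p = p0 + 0.5*a*t^2 = 0.6 + 0.5*0.5143*3^2
= 2.9143


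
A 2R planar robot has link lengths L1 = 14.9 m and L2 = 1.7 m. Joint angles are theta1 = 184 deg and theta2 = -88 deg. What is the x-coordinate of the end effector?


Convert angles to radians: theta1 = 3.2114, theta2 = -1.5359
x = L1*cos(theta1) + L2*cos(theta1+theta2)
x = -14.8637 + -0.1777
x = -15.0414


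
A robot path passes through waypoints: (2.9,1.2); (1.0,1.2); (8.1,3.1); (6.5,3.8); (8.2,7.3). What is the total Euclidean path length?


Segment lengths:
  seg1 = sqrt((-1.9)^2 + (0.0)^2) = 1.9
  seg2 = sqrt((7.1)^2 + (1.9)^2) = 7.3498
  seg3 = sqrt((-1.6)^2 + (0.7)^2) = 1.7464
  seg4 = sqrt((1.7)^2 + (3.5)^2) = 3.891
Total = 14.8873


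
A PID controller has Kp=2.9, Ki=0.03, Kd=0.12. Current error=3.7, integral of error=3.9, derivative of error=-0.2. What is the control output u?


u = Kp*e + Ki*int(e) + Kd*de/dt
= 2.9*3.7 + 0.03*3.9 + 0.12*(-0.2)
= 10.73 + 0.117 + -0.024
= 10.823


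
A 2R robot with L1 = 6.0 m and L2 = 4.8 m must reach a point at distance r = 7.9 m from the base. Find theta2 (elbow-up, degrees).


cos(theta2) = (r^2 - L1^2 - L2^2) / (2*L1*L2)
cos(theta2) = (62.41 - 36.0 - 23.04) / 57.6
cos(theta2) = 0.058507
theta2 = 86.6459 degrees


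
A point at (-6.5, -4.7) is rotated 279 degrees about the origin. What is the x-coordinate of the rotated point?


x' = x*cos(theta) - y*sin(theta)
cos(279 deg) = 0.1564, sin(279 deg) = -0.9877
x' = -6.5 * 0.1564 - -4.7 * -0.9877
= -1.0168 - 4.6421
= -5.659


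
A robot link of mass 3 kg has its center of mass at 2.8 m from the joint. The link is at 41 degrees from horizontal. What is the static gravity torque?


tau = m*g*L*cos(angle)
= 3 * 9.81 * 2.8 * cos(41 deg)
= 3 * 9.81 * 2.8 * 0.7547
= 62.1911 Nm


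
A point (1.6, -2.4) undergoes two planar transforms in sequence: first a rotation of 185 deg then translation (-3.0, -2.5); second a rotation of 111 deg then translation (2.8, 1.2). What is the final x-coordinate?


After transform 1:
x1 = cos(185)*1.6 - sin(185)*-2.4 + -3.0 = -4.8031
y1 = sin(185)*1.6 + cos(185)*-2.4 + -2.5 = -0.2486
After transform 2:
x2 = cos(111)*-4.8031 - sin(111)*-0.2486 + 2.8
= 4.7533


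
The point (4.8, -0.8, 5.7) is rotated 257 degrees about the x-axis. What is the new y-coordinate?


Rotation about x-axis: y' = y*cos(theta) - z*sin(theta)
= -0.8 * -0.225 - 5.7 * -0.9744
= 5.7339


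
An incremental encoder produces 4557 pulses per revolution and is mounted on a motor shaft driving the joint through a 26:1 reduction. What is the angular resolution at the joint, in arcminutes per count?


counts per rev = 4557
effective counts at joint = 4557 * 26 = 118482
resolution = 360*60 / 118482
= 0.1823 arcmin/count


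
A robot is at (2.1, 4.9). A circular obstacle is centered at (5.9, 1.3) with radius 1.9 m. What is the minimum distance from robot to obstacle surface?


center_dist = sqrt((2.1-5.9)^2 + (4.9-1.3)^2)
= sqrt(14.44 + 12.96)
= 5.2345
min_dist = center_dist - radius = 5.2345 - 1.9 = 3.3345 m


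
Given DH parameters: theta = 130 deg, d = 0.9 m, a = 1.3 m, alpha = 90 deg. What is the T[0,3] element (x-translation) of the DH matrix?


T[0,3] = a * cos(theta)
= 1.3 * cos(130 deg)
= 1.3 * -0.6428
= -0.8356


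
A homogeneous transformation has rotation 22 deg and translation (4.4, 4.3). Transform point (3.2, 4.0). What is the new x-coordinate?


x' = cos(theta)*px - sin(theta)*py + tx
= 0.9272*3.2 - 0.3746*4.0 + 4.4
= 5.8686


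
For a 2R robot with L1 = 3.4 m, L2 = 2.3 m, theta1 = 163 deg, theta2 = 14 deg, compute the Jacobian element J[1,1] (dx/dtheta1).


J[1,1] = -L1*sin(t1) - L2*sin(t1+t2)
= -3.4*sin(163) - 2.3*sin(177)
= -1.1144


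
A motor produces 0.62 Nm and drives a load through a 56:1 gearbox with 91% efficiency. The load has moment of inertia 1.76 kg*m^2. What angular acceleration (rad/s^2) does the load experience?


tau_out = tau_motor * N * eta
= 0.62 * 56 * 0.91 = 31.5952 Nm
alpha = tau_out / I = 31.5952 / 1.76
= 17.9518 rad/s^2


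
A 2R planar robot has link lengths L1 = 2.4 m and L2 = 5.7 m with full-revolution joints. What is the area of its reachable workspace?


r_max = L1 + L2 = 8.1 m
r_min = |L1 - L2| = 3.3 m
Area = pi*(r_max^2 - r_min^2)
= pi*(65.61 - 10.89)
= pi * 54.72
= 171.908 m^2


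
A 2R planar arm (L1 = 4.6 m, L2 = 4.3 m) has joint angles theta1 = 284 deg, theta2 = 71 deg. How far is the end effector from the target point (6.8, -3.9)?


End effector via forward kinematics:
x = L1*cos(t1) + L2*cos(t1+t2) = 5.3965
y = L1*sin(t1) + L2*sin(t1+t2) = -4.8381
Distance to target:
d = sqrt((6.8 - 5.3965)^2 + (-3.9 - -4.8381)^2)
= sqrt(1.9699 + 0.8801)
= 1.6882 m


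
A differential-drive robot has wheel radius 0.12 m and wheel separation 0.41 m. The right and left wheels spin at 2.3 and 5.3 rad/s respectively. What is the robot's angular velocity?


vR = r*wR = 0.12*2.3 = 0.276 m/s
vL = r*wL = 0.12*5.3 = 0.636 m/s
v = (vR+vL)/2 = 0.456 m/s
omega = (vR-vL)/L = -0.878 rad/s
angular velocity = -0.878 rad/s


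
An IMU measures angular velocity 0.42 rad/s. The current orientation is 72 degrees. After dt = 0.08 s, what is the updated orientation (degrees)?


delta_theta = w * dt = 0.42 * 0.08 = 0.0336 rad
= 1.9251 deg
theta_new = 72 + 1.9251 = 73.9251 deg


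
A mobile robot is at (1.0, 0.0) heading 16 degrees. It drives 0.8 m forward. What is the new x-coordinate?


x_new = x0 + d*cos(theta)
= 1.0 + 0.8*cos(16)
= 1.0 + 0.769
= 1.769


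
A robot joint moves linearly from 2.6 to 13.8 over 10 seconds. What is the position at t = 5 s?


s = t/T = 5/10 = 0.5
p(t) = p0 + (pf-p0)*s
= 2.6 + (13.8 - 2.6) * 0.5
= 8.2


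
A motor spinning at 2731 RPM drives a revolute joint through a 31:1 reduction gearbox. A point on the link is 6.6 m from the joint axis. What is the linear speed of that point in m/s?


omega_motor = 2731 * 2*pi/60 = 285.9897 rad/s
omega_joint = omega_motor / 31 = 9.2255 rad/s
v = omega_joint * r = 9.2255 * 6.6
= 60.8881 m/s


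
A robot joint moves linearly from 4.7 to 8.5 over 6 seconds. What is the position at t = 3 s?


s = t/T = 3/6 = 0.5
p(t) = p0 + (pf-p0)*s
= 4.7 + (8.5 - 4.7) * 0.5
= 6.6


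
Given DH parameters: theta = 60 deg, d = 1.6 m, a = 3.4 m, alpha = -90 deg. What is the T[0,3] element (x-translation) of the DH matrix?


T[0,3] = a * cos(theta)
= 3.4 * cos(60 deg)
= 3.4 * 0.5
= 1.7


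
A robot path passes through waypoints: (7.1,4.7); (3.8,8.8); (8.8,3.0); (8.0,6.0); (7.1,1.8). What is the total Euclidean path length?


Segment lengths:
  seg1 = sqrt((-3.3)^2 + (4.1)^2) = 5.2631
  seg2 = sqrt((5.0)^2 + (-5.8)^2) = 7.6577
  seg3 = sqrt((-0.8)^2 + (3.0)^2) = 3.1048
  seg4 = sqrt((-0.9)^2 + (-4.2)^2) = 4.2953
Total = 20.3209


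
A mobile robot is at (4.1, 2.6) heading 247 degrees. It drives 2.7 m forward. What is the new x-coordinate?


x_new = x0 + d*cos(theta)
= 4.1 + 2.7*cos(247)
= 4.1 + -1.055
= 3.045


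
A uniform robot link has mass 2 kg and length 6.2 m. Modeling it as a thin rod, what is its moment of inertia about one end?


I = (1/3) * m * L^2
= (1/3) * 2 * 6.2^2
= 0.333333 * 2 * 38.44
= 25.6267 kg*m^2


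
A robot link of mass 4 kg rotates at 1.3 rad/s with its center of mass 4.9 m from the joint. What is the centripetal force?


F = m * omega^2 * r
= 4 * 1.3^2 * 4.9
= 4 * 1.69 * 4.9
= 33.124 N


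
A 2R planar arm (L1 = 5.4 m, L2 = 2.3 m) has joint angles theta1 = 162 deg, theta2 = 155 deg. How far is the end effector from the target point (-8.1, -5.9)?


End effector via forward kinematics:
x = L1*cos(t1) + L2*cos(t1+t2) = -3.4536
y = L1*sin(t1) + L2*sin(t1+t2) = 0.1001
Distance to target:
d = sqrt((-8.1 - -3.4536)^2 + (-5.9 - 0.1001)^2)
= sqrt(21.5891 + 36.0011)
= 7.5888 m


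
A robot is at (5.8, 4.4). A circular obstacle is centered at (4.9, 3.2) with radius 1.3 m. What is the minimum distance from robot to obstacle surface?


center_dist = sqrt((5.8-4.9)^2 + (4.4-3.2)^2)
= sqrt(0.81 + 1.44)
= 1.5
min_dist = center_dist - radius = 1.5 - 1.3 = 0.2 m


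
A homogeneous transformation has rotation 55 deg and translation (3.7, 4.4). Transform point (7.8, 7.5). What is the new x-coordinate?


x' = cos(theta)*px - sin(theta)*py + tx
= 0.5736*7.8 - 0.8192*7.5 + 3.7
= 2.0303


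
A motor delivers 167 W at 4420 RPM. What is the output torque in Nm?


omega = 4420 * 2*pi/60 = 462.8613 rad/s
tau = P / omega = 167 / 462.8613
= 0.3608 Nm


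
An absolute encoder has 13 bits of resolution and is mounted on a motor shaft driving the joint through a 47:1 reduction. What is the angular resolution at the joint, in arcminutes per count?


counts = 2^13 = 8192
effective counts at joint = 8192 * 47 = 385024
resolution = 360*60 / 385024
= 0.0561 arcmin/count


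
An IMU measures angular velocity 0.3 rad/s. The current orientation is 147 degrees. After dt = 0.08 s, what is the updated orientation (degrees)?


delta_theta = w * dt = 0.3 * 0.08 = 0.024 rad
= 1.3751 deg
theta_new = 147 + 1.3751 = 148.3751 deg


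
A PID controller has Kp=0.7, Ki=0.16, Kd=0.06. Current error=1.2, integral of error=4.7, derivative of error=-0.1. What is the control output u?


u = Kp*e + Ki*int(e) + Kd*de/dt
= 0.7*1.2 + 0.16*4.7 + 0.06*(-0.1)
= 0.84 + 0.752 + -0.006
= 1.586


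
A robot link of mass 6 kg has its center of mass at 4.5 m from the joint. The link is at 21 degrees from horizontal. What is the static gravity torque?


tau = m*g*L*cos(angle)
= 6 * 9.81 * 4.5 * cos(21 deg)
= 6 * 9.81 * 4.5 * 0.9336
= 247.2774 Nm


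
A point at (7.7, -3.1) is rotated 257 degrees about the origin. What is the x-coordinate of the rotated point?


x' = x*cos(theta) - y*sin(theta)
cos(257 deg) = -0.225, sin(257 deg) = -0.9744
x' = 7.7 * -0.225 - -3.1 * -0.9744
= -1.7321 - 3.0205
= -4.7527


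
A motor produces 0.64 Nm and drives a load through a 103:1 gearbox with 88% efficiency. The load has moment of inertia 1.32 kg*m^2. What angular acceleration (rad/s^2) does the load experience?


tau_out = tau_motor * N * eta
= 0.64 * 103 * 0.88 = 58.0096 Nm
alpha = tau_out / I = 58.0096 / 1.32
= 43.9467 rad/s^2


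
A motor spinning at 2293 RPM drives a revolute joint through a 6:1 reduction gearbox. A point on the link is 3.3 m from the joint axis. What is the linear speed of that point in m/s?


omega_motor = 2293 * 2*pi/60 = 240.1224 rad/s
omega_joint = omega_motor / 6 = 40.0204 rad/s
v = omega_joint * r = 40.0204 * 3.3
= 132.0673 m/s


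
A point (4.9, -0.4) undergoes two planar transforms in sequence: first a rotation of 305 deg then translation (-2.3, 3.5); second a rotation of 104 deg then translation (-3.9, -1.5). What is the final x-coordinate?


After transform 1:
x1 = cos(305)*4.9 - sin(305)*-0.4 + -2.3 = 0.1829
y1 = sin(305)*4.9 + cos(305)*-0.4 + 3.5 = -0.7433
After transform 2:
x2 = cos(104)*0.1829 - sin(104)*-0.7433 + -3.9
= -3.223


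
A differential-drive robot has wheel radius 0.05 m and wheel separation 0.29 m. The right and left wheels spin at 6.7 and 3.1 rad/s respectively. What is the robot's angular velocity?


vR = r*wR = 0.05*6.7 = 0.335 m/s
vL = r*wL = 0.05*3.1 = 0.155 m/s
v = (vR+vL)/2 = 0.245 m/s
omega = (vR-vL)/L = 0.6207 rad/s
angular velocity = 0.6207 rad/s


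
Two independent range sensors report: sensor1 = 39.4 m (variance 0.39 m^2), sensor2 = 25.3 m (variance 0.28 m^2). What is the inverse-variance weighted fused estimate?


w1 = (1/var1) / (1/var1 + 1/var2)
   = 2.5641 / (2.5641 + 3.5714) = 0.4179
w2 = 1 - w1 = 0.5821
fused = w1*s1 + w2*s2 = 16.4657 + 14.7269
= 31.1925 m


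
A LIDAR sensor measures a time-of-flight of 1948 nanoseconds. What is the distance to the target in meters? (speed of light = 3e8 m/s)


tof = 1948 ns = 1.948e-06 s
dist = c * tof / 2
= 3e8 * 1.948e-06 / 2
= 292.2 m


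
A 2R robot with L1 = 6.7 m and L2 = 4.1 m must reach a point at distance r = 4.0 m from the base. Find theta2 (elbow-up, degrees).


cos(theta2) = (r^2 - L1^2 - L2^2) / (2*L1*L2)
cos(theta2) = (16.0 - 44.89 - 16.81) / 54.94
cos(theta2) = -0.831817
theta2 = 146.2858 degrees


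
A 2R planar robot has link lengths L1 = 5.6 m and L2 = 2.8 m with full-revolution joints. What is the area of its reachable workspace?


r_max = L1 + L2 = 8.4 m
r_min = |L1 - L2| = 2.8 m
Area = pi*(r_max^2 - r_min^2)
= pi*(70.56 - 7.84)
= pi * 62.72
= 197.0407 m^2


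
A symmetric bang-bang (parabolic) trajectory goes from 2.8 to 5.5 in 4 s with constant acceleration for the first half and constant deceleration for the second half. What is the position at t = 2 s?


Symmetric rest-to-rest: each phase covers (pf-p0)/2 in time T/2. 0.5*a*(T/2)^2 = (pf-p0)/2 => a = 4*(pf-p0)/T^2
a = 4*(5.5-2.8)/4^2 = 0.675
t = 2 is in the acceleration phase (t <= T/2).
p = p0 + 0.5*a*t^2 = 2.8 + 0.5*0.675*2^2
= 4.15


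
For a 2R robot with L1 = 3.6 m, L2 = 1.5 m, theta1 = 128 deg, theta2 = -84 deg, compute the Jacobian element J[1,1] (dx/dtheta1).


J[1,1] = -L1*sin(t1) - L2*sin(t1+t2)
= -3.6*sin(128) - 1.5*sin(44)
= -3.8788


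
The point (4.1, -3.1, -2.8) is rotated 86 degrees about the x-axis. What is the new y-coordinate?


Rotation about x-axis: y' = y*cos(theta) - z*sin(theta)
= -3.1 * 0.0698 - -2.8 * 0.9976
= 2.5769


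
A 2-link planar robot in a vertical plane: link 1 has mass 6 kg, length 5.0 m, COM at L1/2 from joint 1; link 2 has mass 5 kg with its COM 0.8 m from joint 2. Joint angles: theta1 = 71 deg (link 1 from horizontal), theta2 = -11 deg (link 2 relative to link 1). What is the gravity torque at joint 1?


Horizontal distance from joint 1 to link-1 COM:
  x_c1 = (L1/2)*cos(t1) = 2.5 * 0.3256 = 0.8139 m
Horizontal distance from joint 1 to link-2 COM:
  x_c2 = L1*cos(t1) + Lc2*cos(t1+t2)
       = 5.0*0.3256 + 0.8*0.5 = 2.0278 m
tau1 = m1*g*x_c1 + m2*g*x_c2
     = 6*9.81*0.8139 + 5*9.81*2.0278
     = 47.9074 + 99.4656
     = 147.3729 Nm


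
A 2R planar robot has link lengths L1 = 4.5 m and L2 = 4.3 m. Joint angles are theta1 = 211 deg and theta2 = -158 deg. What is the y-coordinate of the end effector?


Convert angles to radians: theta1 = 3.6826, theta2 = -2.7576
y = L1*sin(theta1) + L2*sin(theta1+theta2)
y = -2.3177 + 3.4341
y = 1.1165


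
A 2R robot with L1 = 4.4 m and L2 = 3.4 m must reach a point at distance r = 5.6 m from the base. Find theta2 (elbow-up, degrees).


cos(theta2) = (r^2 - L1^2 - L2^2) / (2*L1*L2)
cos(theta2) = (31.36 - 19.36 - 11.56) / 29.92
cos(theta2) = 0.014706
theta2 = 89.1574 degrees


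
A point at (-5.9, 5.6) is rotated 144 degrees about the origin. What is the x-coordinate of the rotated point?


x' = x*cos(theta) - y*sin(theta)
cos(144 deg) = -0.809, sin(144 deg) = 0.5878
x' = -5.9 * -0.809 - 5.6 * 0.5878
= 4.7732 - 3.2916
= 1.4816


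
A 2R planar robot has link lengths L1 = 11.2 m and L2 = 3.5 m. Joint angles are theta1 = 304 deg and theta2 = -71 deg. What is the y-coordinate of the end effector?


Convert angles to radians: theta1 = 5.3058, theta2 = -1.2392
y = L1*sin(theta1) + L2*sin(theta1+theta2)
y = -9.2852 + -2.7952
y = -12.0804


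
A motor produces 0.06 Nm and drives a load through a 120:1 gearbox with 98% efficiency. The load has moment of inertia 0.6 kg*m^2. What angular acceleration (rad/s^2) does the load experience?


tau_out = tau_motor * N * eta
= 0.06 * 120 * 0.98 = 7.056 Nm
alpha = tau_out / I = 7.056 / 0.6
= 11.76 rad/s^2


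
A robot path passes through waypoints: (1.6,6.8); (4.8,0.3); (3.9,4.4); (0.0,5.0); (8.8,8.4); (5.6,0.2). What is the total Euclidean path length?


Segment lengths:
  seg1 = sqrt((3.2)^2 + (-6.5)^2) = 7.245
  seg2 = sqrt((-0.9)^2 + (4.1)^2) = 4.1976
  seg3 = sqrt((-3.9)^2 + (0.6)^2) = 3.9459
  seg4 = sqrt((8.8)^2 + (3.4)^2) = 9.434
  seg5 = sqrt((-3.2)^2 + (-8.2)^2) = 8.8023
Total = 33.6248


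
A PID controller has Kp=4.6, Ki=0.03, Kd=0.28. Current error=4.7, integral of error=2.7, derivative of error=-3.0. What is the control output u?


u = Kp*e + Ki*int(e) + Kd*de/dt
= 4.6*4.7 + 0.03*2.7 + 0.28*(-3.0)
= 21.62 + 0.081 + -0.84
= 20.861


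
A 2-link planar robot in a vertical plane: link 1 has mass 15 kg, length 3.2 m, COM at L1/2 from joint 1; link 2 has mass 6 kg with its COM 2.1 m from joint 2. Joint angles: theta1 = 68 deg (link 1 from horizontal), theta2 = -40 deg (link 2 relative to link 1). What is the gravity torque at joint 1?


Horizontal distance from joint 1 to link-1 COM:
  x_c1 = (L1/2)*cos(t1) = 1.6 * 0.3746 = 0.5994 m
Horizontal distance from joint 1 to link-2 COM:
  x_c2 = L1*cos(t1) + Lc2*cos(t1+t2)
       = 3.2*0.3746 + 2.1*0.8829 = 3.0529 m
tau1 = m1*g*x_c1 + m2*g*x_c2
     = 15*9.81*0.5994 + 6*9.81*3.0529
     = 88.1974 + 179.6955
     = 267.8929 Nm


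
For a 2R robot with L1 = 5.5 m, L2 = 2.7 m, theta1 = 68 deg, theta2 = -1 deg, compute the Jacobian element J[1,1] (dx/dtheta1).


J[1,1] = -L1*sin(t1) - L2*sin(t1+t2)
= -5.5*sin(68) - 2.7*sin(67)
= -7.5849


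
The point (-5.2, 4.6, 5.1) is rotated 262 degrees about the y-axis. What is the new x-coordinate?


Rotation about y-axis: x' = x*cos(theta) + z*sin(theta)
= -5.2 * -0.1392 + 5.1 * -0.9903
= -4.3267


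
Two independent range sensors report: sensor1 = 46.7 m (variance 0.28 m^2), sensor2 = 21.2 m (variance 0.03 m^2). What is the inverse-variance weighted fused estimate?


w1 = (1/var1) / (1/var1 + 1/var2)
   = 3.5714 / (3.5714 + 33.3333) = 0.0968
w2 = 1 - w1 = 0.9032
fused = w1*s1 + w2*s2 = 4.5194 + 19.1484
= 23.6677 m


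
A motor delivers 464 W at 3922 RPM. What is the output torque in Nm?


omega = 3922 * 2*pi/60 = 410.7109 rad/s
tau = P / omega = 464 / 410.7109
= 1.1297 Nm


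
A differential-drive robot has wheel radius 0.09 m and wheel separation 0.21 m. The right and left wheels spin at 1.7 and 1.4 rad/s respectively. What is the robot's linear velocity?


vR = r*wR = 0.09*1.7 = 0.153 m/s
vL = r*wL = 0.09*1.4 = 0.126 m/s
v = (vR+vL)/2 = 0.1395 m/s
omega = (vR-vL)/L = 0.1286 rad/s
linear velocity = 0.1395 m/s


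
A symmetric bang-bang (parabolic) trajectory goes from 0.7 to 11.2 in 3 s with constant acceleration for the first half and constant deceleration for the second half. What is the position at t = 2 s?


Symmetric rest-to-rest: each phase covers (pf-p0)/2 in time T/2. 0.5*a*(T/2)^2 = (pf-p0)/2 => a = 4*(pf-p0)/T^2
a = 4*(11.2-0.7)/3^2 = 4.6667
t = 2 is in the deceleration phase (t > T/2).
p = pf - 0.5*a*(T-t)^2 = 11.2 - 0.5*4.6667*1^2
= 8.8667


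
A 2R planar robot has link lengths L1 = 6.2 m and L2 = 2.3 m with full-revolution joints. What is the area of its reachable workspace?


r_max = L1 + L2 = 8.5 m
r_min = |L1 - L2| = 3.9 m
Area = pi*(r_max^2 - r_min^2)
= pi*(72.25 - 15.21)
= pi * 57.04
= 179.1964 m^2


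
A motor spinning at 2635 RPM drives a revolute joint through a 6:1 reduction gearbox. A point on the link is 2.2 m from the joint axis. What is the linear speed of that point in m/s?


omega_motor = 2635 * 2*pi/60 = 275.9366 rad/s
omega_joint = omega_motor / 6 = 45.9894 rad/s
v = omega_joint * r = 45.9894 * 2.2
= 101.1767 m/s


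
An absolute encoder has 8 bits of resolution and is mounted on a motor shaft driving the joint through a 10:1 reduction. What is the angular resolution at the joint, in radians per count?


counts = 2^8 = 256
effective counts at joint = 256 * 10 = 2560
resolution = 2*pi / 2560
= 0.0025 rad/count


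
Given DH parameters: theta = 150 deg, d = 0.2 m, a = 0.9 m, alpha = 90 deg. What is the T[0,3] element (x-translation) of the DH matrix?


T[0,3] = a * cos(theta)
= 0.9 * cos(150 deg)
= 0.9 * -0.866
= -0.7794


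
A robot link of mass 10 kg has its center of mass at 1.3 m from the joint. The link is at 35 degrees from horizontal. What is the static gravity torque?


tau = m*g*L*cos(angle)
= 10 * 9.81 * 1.3 * cos(35 deg)
= 10 * 9.81 * 1.3 * 0.8192
= 104.4665 Nm


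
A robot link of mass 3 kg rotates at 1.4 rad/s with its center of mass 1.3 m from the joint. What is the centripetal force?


F = m * omega^2 * r
= 3 * 1.4^2 * 1.3
= 3 * 1.96 * 1.3
= 7.644 N


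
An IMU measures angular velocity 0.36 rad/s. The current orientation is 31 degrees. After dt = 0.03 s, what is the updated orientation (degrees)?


delta_theta = w * dt = 0.36 * 0.03 = 0.0108 rad
= 0.6188 deg
theta_new = 31 + 0.6188 = 31.6188 deg


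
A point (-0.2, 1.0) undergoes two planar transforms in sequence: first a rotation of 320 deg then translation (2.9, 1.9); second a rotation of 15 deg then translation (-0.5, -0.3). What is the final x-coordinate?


After transform 1:
x1 = cos(320)*-0.2 - sin(320)*1.0 + 2.9 = 3.3896
y1 = sin(320)*-0.2 + cos(320)*1.0 + 1.9 = 2.7946
After transform 2:
x2 = cos(15)*3.3896 - sin(15)*2.7946 + -0.5
= 2.0508
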